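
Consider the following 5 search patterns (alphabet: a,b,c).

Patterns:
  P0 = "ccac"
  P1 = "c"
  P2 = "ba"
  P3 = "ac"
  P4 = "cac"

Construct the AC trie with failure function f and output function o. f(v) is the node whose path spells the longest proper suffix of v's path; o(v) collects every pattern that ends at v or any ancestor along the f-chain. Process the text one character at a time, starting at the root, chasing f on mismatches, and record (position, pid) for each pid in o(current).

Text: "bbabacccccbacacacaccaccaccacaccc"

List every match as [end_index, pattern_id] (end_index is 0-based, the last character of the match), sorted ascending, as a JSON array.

Build:
Trie (insert patterns):
  n0 'ε': a→7 b→5 c→1
  n1 'c': a→9 c→2  [P1 ends]
  n2 'cc': a→3
  n3 'cca': c→4
  n4 'ccac': ·  [P0 ends]
  n5 'b': a→6
  n6 'ba': ·  [P2 ends]
  n7 'a': c→8
  n8 'ac': ·  [P3 ends]
  n9 'ca': c→10
  n10 'cac': ·  [P4 ends]

BFS fail/out derivation:
  n1('c'): parent n0 fail=0; on 'c' 0 → fail=0;  out {1}∪∅={1}
  n5('b'): parent n0 fail=0; on 'b' 0 → fail=0;  out ∅∪∅=∅
  n7('a'): parent n0 fail=0; on 'a' 0 → fail=0;  out ∅∪∅=∅
  n2('cc'): parent n1 fail=0; on 'c' 0 → fail=1;  out ∅∪{1}={1}
  n6('ba'): parent n5 fail=0; on 'a' 0 → fail=7;  out {2}∪∅={2}
  n8('ac'): parent n7 fail=0; on 'c' 0 → fail=1;  out {3}∪{1}={1,3}
  n9('ca'): parent n1 fail=0; on 'a' 0 → fail=7;  out ∅∪∅=∅
  n3('cca'): parent n2 fail=1; on 'a' 1 → fail=9;  out ∅∪∅=∅
  n10('cac'): parent n9 fail=7; on 'c' 7 → fail=8;  out {4}∪{1,3}={1,3,4}
  n4('ccac'): parent n3 fail=9; on 'c' 9 → fail=10;  out {0}∪{1,3,4}={0,1,3,4}

Run:
[0] read 'b'  n0⇒n5
[1] read 'b'  n5⇒n5 ·f
[2] read 'a'  n5⇒n6  emit P2@[1:2]
[3] read 'b'  n6⇒n5 ·f
[4] read 'a'  n5⇒n6  emit P2@[3:4]
[5] read 'c'  n6⇒n8 ·f  emit P1@[5:5],P3@[4:5]
[6] read 'c'  n8⇒n2 ·f  emit P1@[6:6]
[7] read 'c'  n2⇒n2 ·f  emit P1@[7:7]
[8] read 'c'  n2⇒n2 ·f  emit P1@[8:8]
[9] read 'c'  n2⇒n2 ·f  emit P1@[9:9]
[10] read 'b'  n2⇒n5 ·f
[11] read 'a'  n5⇒n6  emit P2@[10:11]
[12] read 'c'  n6⇒n8 ·f  emit P1@[12:12],P3@[11:12]
[13] read 'a'  n8⇒n9 ·f
[14] read 'c'  n9⇒n10  emit P1@[14:14],P3@[13:14],P4@[12:14]
[15] read 'a'  n10⇒n9 ·f
[16] read 'c'  n9⇒n10  emit P1@[16:16],P3@[15:16],P4@[14:16]
[17] read 'a'  n10⇒n9 ·f
[18] read 'c'  n9⇒n10  emit P1@[18:18],P3@[17:18],P4@[16:18]
[19] read 'c'  n10⇒n2 ·f  emit P1@[19:19]
[20] read 'a'  n2⇒n3
[21] read 'c'  n3⇒n4  emit P0@[18:21],P1@[21:21],P3@[20:21],P4@[19:21]
[22] read 'c'  n4⇒n2 ·f  emit P1@[22:22]
[23] read 'a'  n2⇒n3
[24] read 'c'  n3⇒n4  emit P0@[21:24],P1@[24:24],P3@[23:24],P4@[22:24]
[25] read 'c'  n4⇒n2 ·f  emit P1@[25:25]
[26] read 'a'  n2⇒n3
[27] read 'c'  n3⇒n4  emit P0@[24:27],P1@[27:27],P3@[26:27],P4@[25:27]
[28] read 'a'  n4⇒n9 ·f
[29] read 'c'  n9⇒n10  emit P1@[29:29],P3@[28:29],P4@[27:29]
[30] read 'c'  n10⇒n2 ·f  emit P1@[30:30]
[31] read 'c'  n2⇒n2 ·f  emit P1@[31:31]

Matches: [[2,2],[4,2],[5,1],[5,3],[6,1],[7,1],[8,1],[9,1],[11,2],[12,1],[12,3],[14,1],[14,3],[14,4],[16,1],[16,3],[16,4],[18,1],[18,3],[18,4],[19,1],[21,0],[21,1],[21,3],[21,4],[22,1],[24,0],[24,1],[24,3],[24,4],[25,1],[27,0],[27,1],[27,3],[27,4],[29,1],[29,3],[29,4],[30,1],[31,1]]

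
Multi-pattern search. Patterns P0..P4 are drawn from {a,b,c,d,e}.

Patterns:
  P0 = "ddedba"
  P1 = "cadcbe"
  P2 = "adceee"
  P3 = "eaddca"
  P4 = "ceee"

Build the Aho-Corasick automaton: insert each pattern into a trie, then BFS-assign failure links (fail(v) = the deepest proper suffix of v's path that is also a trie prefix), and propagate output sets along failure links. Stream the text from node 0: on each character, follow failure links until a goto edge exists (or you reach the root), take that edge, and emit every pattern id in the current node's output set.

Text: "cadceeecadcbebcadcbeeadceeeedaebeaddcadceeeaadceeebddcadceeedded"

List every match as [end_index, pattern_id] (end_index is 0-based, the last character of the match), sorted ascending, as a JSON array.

Build:
Trie (insert patterns):
  0='ε' goto a→13 c→7 d→1 e→19
  1='d' goto d→2
  2='dd' goto e→3
  3='dde' goto d→4
  4='dded' goto b→5
  5='ddedb' goto a→6
  6='ddedba' goto ·  [P0 ends]
  7='c' goto a→8 e→25
  8='ca' goto d→9
  9='cad' goto c→10
  10='cadc' goto b→11
  11='cadcb' goto e→12
  12='cadcbe' goto ·  [P1 ends]
  13='a' goto d→14
  14='ad' goto c→15
  15='adc' goto e→16
  16='adce' goto e→17
  17='adcee' goto e→18
  18='adceee' goto ·  [P2 ends]
  19='e' goto a→20
  20='ea' goto d→21
  21='ead' goto d→22
  22='eadd' goto c→23
  23='eaddc' goto a→24
  24='eaddca' goto ·  [P3 ends]
  25='ce' goto e→26
  26='cee' goto e→27
  27='ceee' goto ·  [P4 ends]

Failure links (BFS by depth):
  fail(1) 'd': from fail(0)=0 chase 'd': 0 ⇒ 0;  out=∅∪out(0)=∅
  fail(7) 'c': from fail(0)=0 chase 'c': 0 ⇒ 0;  out=∅∪out(0)=∅
  fail(13) 'a': from fail(0)=0 chase 'a': 0 ⇒ 0;  out=∅∪out(0)=∅
  fail(19) 'e': from fail(0)=0 chase 'e': 0 ⇒ 0;  out=∅∪out(0)=∅
  fail(2) 'dd': from fail(1)=0 chase 'd': 0 ⇒ 1;  out=∅∪out(1)=∅
  fail(8) 'ca': from fail(7)=0 chase 'a': 0 ⇒ 13;  out=∅∪out(13)=∅
  fail(14) 'ad': from fail(13)=0 chase 'd': 0 ⇒ 1;  out=∅∪out(1)=∅
  fail(20) 'ea': from fail(19)=0 chase 'a': 0 ⇒ 13;  out=∅∪out(13)=∅
  fail(25) 'ce': from fail(7)=0 chase 'e': 0 ⇒ 19;  out=∅∪out(19)=∅
  fail(3) 'dde': from fail(2)=1 chase 'e': 1→0 ⇒ 19;  out=∅∪out(19)=∅
  fail(9) 'cad': from fail(8)=13 chase 'd': 13 ⇒ 14;  out=∅∪out(14)=∅
  fail(15) 'adc': from fail(14)=1 chase 'c': 1→0 ⇒ 7;  out=∅∪out(7)=∅
  fail(21) 'ead': from fail(20)=13 chase 'd': 13 ⇒ 14;  out=∅∪out(14)=∅
  fail(26) 'cee': from fail(25)=19 chase 'e': 19→0 ⇒ 19;  out=∅∪out(19)=∅
  fail(4) 'dded': from fail(3)=19 chase 'd': 19→0 ⇒ 1;  out=∅∪out(1)=∅
  fail(10) 'cadc': from fail(9)=14 chase 'c': 14 ⇒ 15;  out=∅∪out(15)=∅
  fail(16) 'adce': from fail(15)=7 chase 'e': 7 ⇒ 25;  out=∅∪out(25)=∅
  fail(22) 'eadd': from fail(21)=14 chase 'd': 14→1 ⇒ 2;  out=∅∪out(2)=∅
  fail(27) 'ceee': from fail(26)=19 chase 'e': 19→0 ⇒ 19;  out={4}∪out(19)={4}
  fail(5) 'ddedb': from fail(4)=1 chase 'b': 1→0 ⇒ 0;  out=∅∪out(0)=∅
  fail(11) 'cadcb': from fail(10)=15 chase 'b': 15→7→0 ⇒ 0;  out=∅∪out(0)=∅
  fail(17) 'adcee': from fail(16)=25 chase 'e': 25 ⇒ 26;  out=∅∪out(26)=∅
  fail(23) 'eaddc': from fail(22)=2 chase 'c': 2→1→0 ⇒ 7;  out=∅∪out(7)=∅
  fail(6) 'ddedba': from fail(5)=0 chase 'a': 0 ⇒ 13;  out={0}∪out(13)={0}
  fail(12) 'cadcbe': from fail(11)=0 chase 'e': 0 ⇒ 19;  out={1}∪out(19)={1}
  fail(18) 'adceee': from fail(17)=26 chase 'e': 26 ⇒ 27;  out={2}∪out(27)={2,4}
  fail(24) 'eaddca': from fail(23)=7 chase 'a': 7 ⇒ 8;  out={3}∪out(8)={3}

Scan:
[0] read 'c'  n0⇒n7
[1] read 'a'  n7⇒n8
[2] read 'd'  n8⇒n9
[3] read 'c'  n9⇒n10
[4] read 'e'  n10⇒n16 (via fail)
[5] read 'e'  n16⇒n17
[6] read 'e'  n17⇒n18  emit P2@[1:6],P4@[3:6]
[7] read 'c'  n18⇒n7 (via fail)
[8] read 'a'  n7⇒n8
[9] read 'd'  n8⇒n9
[10] read 'c'  n9⇒n10
[11] read 'b'  n10⇒n11
[12] read 'e'  n11⇒n12  emit P1@[7:12]
[13] read 'b'  n12⇒n0 (via fail)
[14] read 'c'  n0⇒n7
[15] read 'a'  n7⇒n8
[16] read 'd'  n8⇒n9
[17] read 'c'  n9⇒n10
[18] read 'b'  n10⇒n11
[19] read 'e'  n11⇒n12  emit P1@[14:19]
[20] read 'e'  n12⇒n19 (via fail)
[21] read 'a'  n19⇒n20
[22] read 'd'  n20⇒n21
[23] read 'c'  n21⇒n15 (via fail)
[24] read 'e'  n15⇒n16
[25] read 'e'  n16⇒n17
[26] read 'e'  n17⇒n18  emit P2@[21:26],P4@[23:26]
[27] read 'e'  n18⇒n19 (via fail)
[28] read 'd'  n19⇒n1 (via fail)
[29] read 'a'  n1⇒n13 (via fail)
[30] read 'e'  n13⇒n19 (via fail)
[31] read 'b'  n19⇒n0 (via fail)
[32] read 'e'  n0⇒n19
[33] read 'a'  n19⇒n20
[34] read 'd'  n20⇒n21
[35] read 'd'  n21⇒n22
[36] read 'c'  n22⇒n23
[37] read 'a'  n23⇒n24  emit P3@[32:37]
[38] read 'd'  n24⇒n9 (via fail)
[39] read 'c'  n9⇒n10
[40] read 'e'  n10⇒n16 (via fail)
[41] read 'e'  n16⇒n17
[42] read 'e'  n17⇒n18  emit P2@[37:42],P4@[39:42]
[43] read 'a'  n18⇒n20 (via fail)
[44] read 'a'  n20⇒n13 (via fail)
[45] read 'd'  n13⇒n14
[46] read 'c'  n14⇒n15
[47] read 'e'  n15⇒n16
[48] read 'e'  n16⇒n17
[49] read 'e'  n17⇒n18  emit P2@[44:49],P4@[46:49]
[50] read 'b'  n18⇒n0 (via fail)
[51] read 'd'  n0⇒n1
[52] read 'd'  n1⇒n2
[53] read 'c'  n2⇒n7 (via fail)
[54] read 'a'  n7⇒n8
[55] read 'd'  n8⇒n9
[56] read 'c'  n9⇒n10
[57] read 'e'  n10⇒n16 (via fail)
[58] read 'e'  n16⇒n17
[59] read 'e'  n17⇒n18  emit P2@[54:59],P4@[56:59]
[60] read 'd'  n18⇒n1 (via fail)
[61] read 'd'  n1⇒n2
[62] read 'e'  n2⇒n3
[63] read 'd'  n3⇒n4

Result: [[6,2],[6,4],[12,1],[19,1],[26,2],[26,4],[37,3],[42,2],[42,4],[49,2],[49,4],[59,2],[59,4]]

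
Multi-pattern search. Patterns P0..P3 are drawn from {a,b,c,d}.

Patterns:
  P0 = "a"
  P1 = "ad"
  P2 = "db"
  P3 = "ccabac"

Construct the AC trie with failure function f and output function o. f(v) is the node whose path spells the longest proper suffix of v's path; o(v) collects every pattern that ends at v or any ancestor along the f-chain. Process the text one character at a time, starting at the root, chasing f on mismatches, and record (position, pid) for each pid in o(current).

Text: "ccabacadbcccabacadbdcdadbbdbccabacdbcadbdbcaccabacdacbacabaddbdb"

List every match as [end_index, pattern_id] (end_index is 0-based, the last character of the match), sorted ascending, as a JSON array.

Construct AC machine:
Trie (insert patterns):
  n0 'ε': a→1 c→5 d→3
  n1 'a': d→2  ←P0
  n2 'ad': ·  ←P1
  n3 'd': b→4
  n4 'db': ·  ←P2
  n5 'c': c→6
  n6 'cc': a→7
  n7 'cca': b→8
  n8 'ccab': a→9
  n9 'ccaba': c→10
  n10 'ccabac': ·  ←P3

BFS fail/out derivation:
  n1('a'): parent n0 fail=0; on 'a' 0 → fail=0;  out {0}∪∅={0}
  n3('d'): parent n0 fail=0; on 'd' 0 → fail=0;  out ∅∪∅=∅
  n5('c'): parent n0 fail=0; on 'c' 0 → fail=0;  out ∅∪∅=∅
  n2('ad'): parent n1 fail=0; on 'd' 0 → fail=3;  out {1}∪∅={1}
  n4('db'): parent n3 fail=0; on 'b' 0 → fail=0;  out {2}∪∅={2}
  n6('cc'): parent n5 fail=0; on 'c' 0 → fail=5;  out ∅∪∅=∅
  n7('cca'): parent n6 fail=5; on 'a' 5→0 → fail=1;  out ∅∪{0}={0}
  n8('ccab'): parent n7 fail=1; on 'b' 1→0 → fail=0;  out ∅∪∅=∅
  n9('ccaba'): parent n8 fail=0; on 'a' 0 → fail=1;  out ∅∪{0}={0}
  n10('ccabac'): parent n9 fail=1; on 'c' 1→0 → fail=5;  out {3}∪∅={3}

Run:
[0] read 'c'  n0⇒n5
[1] read 'c'  n5⇒n6
[2] read 'a'  n6⇒n7  → match P0@[2:2]
[3] read 'b'  n7⇒n8
[4] read 'a'  n8⇒n9  → match P0@[4:4]
[5] read 'c'  n9⇒n10  → match P3@[0:5]
[6] read 'a'  n10⇒n1 ·f  → match P0@[6:6]
[7] read 'd'  n1⇒n2  → match P1@[6:7]
[8] read 'b'  n2⇒n4 ·f  → match P2@[7:8]
[9] read 'c'  n4⇒n5 ·f
[10] read 'c'  n5⇒n6
[11] read 'c'  n6⇒n6 ·f
[12] read 'a'  n6⇒n7  → match P0@[12:12]
[13] read 'b'  n7⇒n8
[14] read 'a'  n8⇒n9  → match P0@[14:14]
[15] read 'c'  n9⇒n10  → match P3@[10:15]
[16] read 'a'  n10⇒n1 ·f  → match P0@[16:16]
[17] read 'd'  n1⇒n2  → match P1@[16:17]
[18] read 'b'  n2⇒n4 ·f  → match P2@[17:18]
[19] read 'd'  n4⇒n3 ·f
[20] read 'c'  n3⇒n5 ·f
[21] read 'd'  n5⇒n3 ·f
[22] read 'a'  n3⇒n1 ·f  → match P0@[22:22]
[23] read 'd'  n1⇒n2  → match P1@[22:23]
[24] read 'b'  n2⇒n4 ·f  → match P2@[23:24]
[25] read 'b'  n4⇒n0 ·f
[26] read 'd'  n0⇒n3
[27] read 'b'  n3⇒n4  → match P2@[26:27]
[28] read 'c'  n4⇒n5 ·f
[29] read 'c'  n5⇒n6
[30] read 'a'  n6⇒n7  → match P0@[30:30]
[31] read 'b'  n7⇒n8
[32] read 'a'  n8⇒n9  → match P0@[32:32]
[33] read 'c'  n9⇒n10  → match P3@[28:33]
[34] read 'd'  n10⇒n3 ·f
[35] read 'b'  n3⇒n4  → match P2@[34:35]
[36] read 'c'  n4⇒n5 ·f
[37] read 'a'  n5⇒n1 ·f  → match P0@[37:37]
[38] read 'd'  n1⇒n2  → match P1@[37:38]
[39] read 'b'  n2⇒n4 ·f  → match P2@[38:39]
[40] read 'd'  n4⇒n3 ·f
[41] read 'b'  n3⇒n4  → match P2@[40:41]
[42] read 'c'  n4⇒n5 ·f
[43] read 'a'  n5⇒n1 ·f  → match P0@[43:43]
[44] read 'c'  n1⇒n5 ·f
[45] read 'c'  n5⇒n6
[46] read 'a'  n6⇒n7  → match P0@[46:46]
[47] read 'b'  n7⇒n8
[48] read 'a'  n8⇒n9  → match P0@[48:48]
[49] read 'c'  n9⇒n10  → match P3@[44:49]
[50] read 'd'  n10⇒n3 ·f
[51] read 'a'  n3⇒n1 ·f  → match P0@[51:51]
[52] read 'c'  n1⇒n5 ·f
[53] read 'b'  n5⇒n0 ·f
[54] read 'a'  n0⇒n1  → match P0@[54:54]
[55] read 'c'  n1⇒n5 ·f
[56] read 'a'  n5⇒n1 ·f  → match P0@[56:56]
[57] read 'b'  n1⇒n0 ·f
[58] read 'a'  n0⇒n1  → match P0@[58:58]
[59] read 'd'  n1⇒n2  → match P1@[58:59]
[60] read 'd'  n2⇒n3 ·f
[61] read 'b'  n3⇒n4  → match P2@[60:61]
[62] read 'd'  n4⇒n3 ·f
[63] read 'b'  n3⇒n4  → match P2@[62:63]

Result: [[2,0],[4,0],[5,3],[6,0],[7,1],[8,2],[12,0],[14,0],[15,3],[16,0],[17,1],[18,2],[22,0],[23,1],[24,2],[27,2],[30,0],[32,0],[33,3],[35,2],[37,0],[38,1],[39,2],[41,2],[43,0],[46,0],[48,0],[49,3],[51,0],[54,0],[56,0],[58,0],[59,1],[61,2],[63,2]]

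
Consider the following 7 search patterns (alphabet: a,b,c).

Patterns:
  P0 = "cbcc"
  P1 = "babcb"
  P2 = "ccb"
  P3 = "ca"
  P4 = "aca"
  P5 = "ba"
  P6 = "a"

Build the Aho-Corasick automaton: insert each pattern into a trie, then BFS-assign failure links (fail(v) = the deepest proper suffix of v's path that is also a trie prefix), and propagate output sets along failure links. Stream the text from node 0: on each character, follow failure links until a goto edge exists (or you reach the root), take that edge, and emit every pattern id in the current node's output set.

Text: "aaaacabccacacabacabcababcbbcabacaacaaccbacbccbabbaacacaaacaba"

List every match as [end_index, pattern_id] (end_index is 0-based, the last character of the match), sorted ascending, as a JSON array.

Construct AC machine:
Trie (insert patterns):
  0='ε' goto a→13 b→5 c→1
  1='c' goto a→12 b→2 c→10
  2='cb' goto c→3
  3='cbc' goto c→4
  4='cbcc' goto ·  ←P0
  5='b' goto a→6
  6='ba' goto b→7  ←P5
  7='bab' goto c→8
  8='babc' goto b→9
  9='babcb' goto ·  ←P1
  10='cc' goto b→11
  11='ccb' goto ·  ←P2
  12='ca' goto ·  ←P3
  13='a' goto c→14  ←P6
  14='ac' goto a→15
  15='aca' goto ·  ←P4

Failure links (BFS by depth):
  fail(1) 'c': from fail(0)=0 chase 'c': 0 ⇒ 0;  out=∅∪out(0)=∅
  fail(5) 'b': from fail(0)=0 chase 'b': 0 ⇒ 0;  out=∅∪out(0)=∅
  fail(13) 'a': from fail(0)=0 chase 'a': 0 ⇒ 0;  out={6}∪out(0)={6}
  fail(2) 'cb': from fail(1)=0 chase 'b': 0 ⇒ 5;  out=∅∪out(5)=∅
  fail(6) 'ba': from fail(5)=0 chase 'a': 0 ⇒ 13;  out={5}∪out(13)={5,6}
  fail(10) 'cc': from fail(1)=0 chase 'c': 0 ⇒ 1;  out=∅∪out(1)=∅
  fail(12) 'ca': from fail(1)=0 chase 'a': 0 ⇒ 13;  out={3}∪out(13)={3,6}
  fail(14) 'ac': from fail(13)=0 chase 'c': 0 ⇒ 1;  out=∅∪out(1)=∅
  fail(3) 'cbc': from fail(2)=5 chase 'c': 5→0 ⇒ 1;  out=∅∪out(1)=∅
  fail(7) 'bab': from fail(6)=13 chase 'b': 13→0 ⇒ 5;  out=∅∪out(5)=∅
  fail(11) 'ccb': from fail(10)=1 chase 'b': 1 ⇒ 2;  out={2}∪out(2)={2}
  fail(15) 'aca': from fail(14)=1 chase 'a': 1 ⇒ 12;  out={4}∪out(12)={3,4,6}
  fail(4) 'cbcc': from fail(3)=1 chase 'c': 1 ⇒ 10;  out={0}∪out(10)={0}
  fail(8) 'babc': from fail(7)=5 chase 'c': 5→0 ⇒ 1;  out=∅∪out(1)=∅
  fail(9) 'babcb': from fail(8)=1 chase 'b': 1 ⇒ 2;  out={1}∪out(2)={1}

Scan:
pos 0 'a': at 13  → match P6@[0:0]
pos 1 'a': at 13 (fail-walked)  → match P6@[1:1]
pos 2 'a': at 13 (fail-walked)  → match P6@[2:2]
pos 3 'a': at 13 (fail-walked)  → match P6@[3:3]
pos 4 'c': at 14
pos 5 'a': at 15  → match P3@[4:5],P4@[3:5],P6@[5:5]
pos 6 'b': at 5 (fail-walked)
pos 7 'c': at 1 (fail-walked)
pos 8 'c': at 10
pos 9 'a': at 12 (fail-walked)  → match P3@[8:9],P6@[9:9]
pos 10 'c': at 14 (fail-walked)
pos 11 'a': at 15  → match P3@[10:11],P4@[9:11],P6@[11:11]
pos 12 'c': at 14 (fail-walked)
pos 13 'a': at 15  → match P3@[12:13],P4@[11:13],P6@[13:13]
pos 14 'b': at 5 (fail-walked)
pos 15 'a': at 6  → match P5@[14:15],P6@[15:15]
pos 16 'c': at 14 (fail-walked)
pos 17 'a': at 15  → match P3@[16:17],P4@[15:17],P6@[17:17]
pos 18 'b': at 5 (fail-walked)
pos 19 'c': at 1 (fail-walked)
pos 20 'a': at 12  → match P3@[19:20],P6@[20:20]
pos 21 'b': at 5 (fail-walked)
pos 22 'a': at 6  → match P5@[21:22],P6@[22:22]
pos 23 'b': at 7
pos 24 'c': at 8
pos 25 'b': at 9  → match P1@[21:25]
pos 26 'b': at 5 (fail-walked)
pos 27 'c': at 1 (fail-walked)
pos 28 'a': at 12  → match P3@[27:28],P6@[28:28]
pos 29 'b': at 5 (fail-walked)
pos 30 'a': at 6  → match P5@[29:30],P6@[30:30]
pos 31 'c': at 14 (fail-walked)
pos 32 'a': at 15  → match P3@[31:32],P4@[30:32],P6@[32:32]
pos 33 'a': at 13 (fail-walked)  → match P6@[33:33]
pos 34 'c': at 14
pos 35 'a': at 15  → match P3@[34:35],P4@[33:35],P6@[35:35]
pos 36 'a': at 13 (fail-walked)  → match P6@[36:36]
pos 37 'c': at 14
pos 38 'c': at 10 (fail-walked)
pos 39 'b': at 11  → match P2@[37:39]
pos 40 'a': at 6 (fail-walked)  → match P5@[39:40],P6@[40:40]
pos 41 'c': at 14 (fail-walked)
pos 42 'b': at 2 (fail-walked)
pos 43 'c': at 3
pos 44 'c': at 4  → match P0@[41:44]
pos 45 'b': at 11 (fail-walked)  → match P2@[43:45]
pos 46 'a': at 6 (fail-walked)  → match P5@[45:46],P6@[46:46]
pos 47 'b': at 7
pos 48 'b': at 5 (fail-walked)
pos 49 'a': at 6  → match P5@[48:49],P6@[49:49]
pos 50 'a': at 13 (fail-walked)  → match P6@[50:50]
pos 51 'c': at 14
pos 52 'a': at 15  → match P3@[51:52],P4@[50:52],P6@[52:52]
pos 53 'c': at 14 (fail-walked)
pos 54 'a': at 15  → match P3@[53:54],P4@[52:54],P6@[54:54]
pos 55 'a': at 13 (fail-walked)  → match P6@[55:55]
pos 56 'a': at 13 (fail-walked)  → match P6@[56:56]
pos 57 'c': at 14
pos 58 'a': at 15  → match P3@[57:58],P4@[56:58],P6@[58:58]
pos 59 'b': at 5 (fail-walked)
pos 60 'a': at 6  → match P5@[59:60],P6@[60:60]

Matches: [[0,6],[1,6],[2,6],[3,6],[5,3],[5,4],[5,6],[9,3],[9,6],[11,3],[11,4],[11,6],[13,3],[13,4],[13,6],[15,5],[15,6],[17,3],[17,4],[17,6],[20,3],[20,6],[22,5],[22,6],[25,1],[28,3],[28,6],[30,5],[30,6],[32,3],[32,4],[32,6],[33,6],[35,3],[35,4],[35,6],[36,6],[39,2],[40,5],[40,6],[44,0],[45,2],[46,5],[46,6],[49,5],[49,6],[50,6],[52,3],[52,4],[52,6],[54,3],[54,4],[54,6],[55,6],[56,6],[58,3],[58,4],[58,6],[60,5],[60,6]]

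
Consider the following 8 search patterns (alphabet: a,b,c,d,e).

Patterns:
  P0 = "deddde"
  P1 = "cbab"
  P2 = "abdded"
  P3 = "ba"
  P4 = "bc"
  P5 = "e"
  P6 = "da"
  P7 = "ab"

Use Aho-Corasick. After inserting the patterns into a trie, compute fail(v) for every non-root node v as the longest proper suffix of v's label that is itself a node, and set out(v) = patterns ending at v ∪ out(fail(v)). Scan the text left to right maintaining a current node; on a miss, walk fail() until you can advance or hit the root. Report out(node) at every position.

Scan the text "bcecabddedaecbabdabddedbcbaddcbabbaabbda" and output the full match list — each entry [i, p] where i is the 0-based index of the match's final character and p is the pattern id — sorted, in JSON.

Build automaton:
Trie (insert patterns):
  n0 'ε': a→11 b→17 c→7 d→1 e→20
  n1 'd': a→21 e→2
  n2 'de': d→3
  n3 'ded': d→4
  n4 'dedd': d→5
  n5 'deddd': e→6
  n6 'deddde': ·  ←P0
  n7 'c': b→8
  n8 'cb': a→9
  n9 'cba': b→10
  n10 'cbab': ·  ←P1
  n11 'a': b→12
  n12 'ab': d→13  ←P7
  n13 'abd': d→14
  n14 'abdd': e→15
  n15 'abdde': d→16
  n16 'abdded': ·  ←P2
  n17 'b': a→18 c→19
  n18 'ba': ·  ←P3
  n19 'bc': ·  ←P4
  n20 'e': ·  ←P5
  n21 'da': ·  ←P6

BFS fail/out derivation:
  fail(1) 'd': from fail(0)=0 chase 'd': 0 ⇒ 0;  out=∅∪out(0)=∅
  fail(7) 'c': from fail(0)=0 chase 'c': 0 ⇒ 0;  out=∅∪out(0)=∅
  fail(11) 'a': from fail(0)=0 chase 'a': 0 ⇒ 0;  out=∅∪out(0)=∅
  fail(17) 'b': from fail(0)=0 chase 'b': 0 ⇒ 0;  out=∅∪out(0)=∅
  fail(20) 'e': from fail(0)=0 chase 'e': 0 ⇒ 0;  out={5}∪out(0)={5}
  fail(2) 'de': from fail(1)=0 chase 'e': 0 ⇒ 20;  out=∅∪out(20)={5}
  fail(8) 'cb': from fail(7)=0 chase 'b': 0 ⇒ 17;  out=∅∪out(17)=∅
  fail(12) 'ab': from fail(11)=0 chase 'b': 0 ⇒ 17;  out={7}∪out(17)={7}
  fail(18) 'ba': from fail(17)=0 chase 'a': 0 ⇒ 11;  out={3}∪out(11)={3}
  fail(19) 'bc': from fail(17)=0 chase 'c': 0 ⇒ 7;  out={4}∪out(7)={4}
  fail(21) 'da': from fail(1)=0 chase 'a': 0 ⇒ 11;  out={6}∪out(11)={6}
  fail(3) 'ded': from fail(2)=20 chase 'd': 20→0 ⇒ 1;  out=∅∪out(1)=∅
  fail(9) 'cba': from fail(8)=17 chase 'a': 17 ⇒ 18;  out=∅∪out(18)={3}
  fail(13) 'abd': from fail(12)=17 chase 'd': 17→0 ⇒ 1;  out=∅∪out(1)=∅
  fail(4) 'dedd': from fail(3)=1 chase 'd': 1→0 ⇒ 1;  out=∅∪out(1)=∅
  fail(10) 'cbab': from fail(9)=18 chase 'b': 18→11 ⇒ 12;  out={1}∪out(12)={1,7}
  fail(14) 'abdd': from fail(13)=1 chase 'd': 1→0 ⇒ 1;  out=∅∪out(1)=∅
  fail(5) 'deddd': from fail(4)=1 chase 'd': 1→0 ⇒ 1;  out=∅∪out(1)=∅
  fail(15) 'abdde': from fail(14)=1 chase 'e': 1 ⇒ 2;  out=∅∪out(2)={5}
  fail(6) 'deddde': from fail(5)=1 chase 'e': 1 ⇒ 2;  out={0}∪out(2)={0,5}
  fail(16) 'abdded': from fail(15)=2 chase 'd': 2 ⇒ 3;  out={2}∪out(3)={2}

Text stream:
pos 0 'b': at 17
pos 1 'c': at 19  emit P4@[0:1]
pos 2 'e': at 20 (via fail)  emit P5@[2:2]
pos 3 'c': at 7 (via fail)
pos 4 'a': at 11 (via fail)
pos 5 'b': at 12  emit P7@[4:5]
pos 6 'd': at 13
pos 7 'd': at 14
pos 8 'e': at 15  emit P5@[8:8]
pos 9 'd': at 16  emit P2@[4:9]
pos 10 'a': at 21 (via fail)  emit P6@[9:10]
pos 11 'e': at 20 (via fail)  emit P5@[11:11]
pos 12 'c': at 7 (via fail)
pos 13 'b': at 8
pos 14 'a': at 9  emit P3@[13:14]
pos 15 'b': at 10  emit P1@[12:15],P7@[14:15]
pos 16 'd': at 13 (via fail)
pos 17 'a': at 21 (via fail)  emit P6@[16:17]
pos 18 'b': at 12 (via fail)  emit P7@[17:18]
pos 19 'd': at 13
pos 20 'd': at 14
pos 21 'e': at 15  emit P5@[21:21]
pos 22 'd': at 16  emit P2@[17:22]
pos 23 'b': at 17 (via fail)
pos 24 'c': at 19  emit P4@[23:24]
pos 25 'b': at 8 (via fail)
pos 26 'a': at 9  emit P3@[25:26]
pos 27 'd': at 1 (via fail)
pos 28 'd': at 1 (via fail)
pos 29 'c': at 7 (via fail)
pos 30 'b': at 8
pos 31 'a': at 9  emit P3@[30:31]
pos 32 'b': at 10  emit P1@[29:32],P7@[31:32]
pos 33 'b': at 17 (via fail)
pos 34 'a': at 18  emit P3@[33:34]
pos 35 'a': at 11 (via fail)
pos 36 'b': at 12  emit P7@[35:36]
pos 37 'b': at 17 (via fail)
pos 38 'd': at 1 (via fail)
pos 39 'a': at 21  emit P6@[38:39]

All matches (sorted): [[1,4],[2,5],[5,7],[8,5],[9,2],[10,6],[11,5],[14,3],[15,1],[15,7],[17,6],[18,7],[21,5],[22,2],[24,4],[26,3],[31,3],[32,1],[32,7],[34,3],[36,7],[39,6]]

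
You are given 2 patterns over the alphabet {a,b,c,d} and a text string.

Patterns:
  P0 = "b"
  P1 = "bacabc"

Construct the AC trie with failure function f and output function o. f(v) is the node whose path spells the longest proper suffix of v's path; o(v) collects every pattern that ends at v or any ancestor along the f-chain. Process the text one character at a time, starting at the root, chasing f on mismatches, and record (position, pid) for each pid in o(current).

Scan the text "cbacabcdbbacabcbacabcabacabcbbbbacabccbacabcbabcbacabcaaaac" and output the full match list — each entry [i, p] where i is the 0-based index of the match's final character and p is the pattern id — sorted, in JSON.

Construct AC machine:
Trie (insert patterns):
  0='ε' goto b→1
  1='b' goto a→2  ←P0
  2='ba' goto c→3
  3='bac' goto a→4
  4='baca' goto b→5
  5='bacab' goto c→6
  6='bacabc' goto ·  ←P1

BFS fail/out derivation:
  fail(1) 'b': from fail(0)=0 chase 'b': 0 ⇒ 0;  out={0}∪out(0)={0}
  fail(2) 'ba': from fail(1)=0 chase 'a': 0 ⇒ 0;  out=∅∪out(0)=∅
  fail(3) 'bac': from fail(2)=0 chase 'c': 0 ⇒ 0;  out=∅∪out(0)=∅
  fail(4) 'baca': from fail(3)=0 chase 'a': 0 ⇒ 0;  out=∅∪out(0)=∅
  fail(5) 'bacab': from fail(4)=0 chase 'b': 0 ⇒ 1;  out=∅∪out(1)={0}
  fail(6) 'bacabc': from fail(5)=1 chase 'c': 1→0 ⇒ 0;  out={1}∪out(0)={1}

Text stream:
[0] read 'c'  n0⇒n0
[1] read 'b'  n0⇒n1  emit P0@[1:1]
[2] read 'a'  n1⇒n2
[3] read 'c'  n2⇒n3
[4] read 'a'  n3⇒n4
[5] read 'b'  n4⇒n5  emit P0@[5:5]
[6] read 'c'  n5⇒n6  emit P1@[1:6]
[7] read 'd'  n6⇒n0 (fail-walked)
[8] read 'b'  n0⇒n1  emit P0@[8:8]
[9] read 'b'  n1⇒n1 (fail-walked)  emit P0@[9:9]
[10] read 'a'  n1⇒n2
[11] read 'c'  n2⇒n3
[12] read 'a'  n3⇒n4
[13] read 'b'  n4⇒n5  emit P0@[13:13]
[14] read 'c'  n5⇒n6  emit P1@[9:14]
[15] read 'b'  n6⇒n1 (fail-walked)  emit P0@[15:15]
[16] read 'a'  n1⇒n2
[17] read 'c'  n2⇒n3
[18] read 'a'  n3⇒n4
[19] read 'b'  n4⇒n5  emit P0@[19:19]
[20] read 'c'  n5⇒n6  emit P1@[15:20]
[21] read 'a'  n6⇒n0 (fail-walked)
[22] read 'b'  n0⇒n1  emit P0@[22:22]
[23] read 'a'  n1⇒n2
[24] read 'c'  n2⇒n3
[25] read 'a'  n3⇒n4
[26] read 'b'  n4⇒n5  emit P0@[26:26]
[27] read 'c'  n5⇒n6  emit P1@[22:27]
[28] read 'b'  n6⇒n1 (fail-walked)  emit P0@[28:28]
[29] read 'b'  n1⇒n1 (fail-walked)  emit P0@[29:29]
[30] read 'b'  n1⇒n1 (fail-walked)  emit P0@[30:30]
[31] read 'b'  n1⇒n1 (fail-walked)  emit P0@[31:31]
[32] read 'a'  n1⇒n2
[33] read 'c'  n2⇒n3
[34] read 'a'  n3⇒n4
[35] read 'b'  n4⇒n5  emit P0@[35:35]
[36] read 'c'  n5⇒n6  emit P1@[31:36]
[37] read 'c'  n6⇒n0 (fail-walked)
[38] read 'b'  n0⇒n1  emit P0@[38:38]
[39] read 'a'  n1⇒n2
[40] read 'c'  n2⇒n3
[41] read 'a'  n3⇒n4
[42] read 'b'  n4⇒n5  emit P0@[42:42]
[43] read 'c'  n5⇒n6  emit P1@[38:43]
[44] read 'b'  n6⇒n1 (fail-walked)  emit P0@[44:44]
[45] read 'a'  n1⇒n2
[46] read 'b'  n2⇒n1 (fail-walked)  emit P0@[46:46]
[47] read 'c'  n1⇒n0 (fail-walked)
[48] read 'b'  n0⇒n1  emit P0@[48:48]
[49] read 'a'  n1⇒n2
[50] read 'c'  n2⇒n3
[51] read 'a'  n3⇒n4
[52] read 'b'  n4⇒n5  emit P0@[52:52]
[53] read 'c'  n5⇒n6  emit P1@[48:53]
[54] read 'a'  n6⇒n0 (fail-walked)
[55] read 'a'  n0⇒n0
[56] read 'a'  n0⇒n0
[57] read 'a'  n0⇒n0
[58] read 'c'  n0⇒n0

Matches: [[1,0],[5,0],[6,1],[8,0],[9,0],[13,0],[14,1],[15,0],[19,0],[20,1],[22,0],[26,0],[27,1],[28,0],[29,0],[30,0],[31,0],[35,0],[36,1],[38,0],[42,0],[43,1],[44,0],[46,0],[48,0],[52,0],[53,1]]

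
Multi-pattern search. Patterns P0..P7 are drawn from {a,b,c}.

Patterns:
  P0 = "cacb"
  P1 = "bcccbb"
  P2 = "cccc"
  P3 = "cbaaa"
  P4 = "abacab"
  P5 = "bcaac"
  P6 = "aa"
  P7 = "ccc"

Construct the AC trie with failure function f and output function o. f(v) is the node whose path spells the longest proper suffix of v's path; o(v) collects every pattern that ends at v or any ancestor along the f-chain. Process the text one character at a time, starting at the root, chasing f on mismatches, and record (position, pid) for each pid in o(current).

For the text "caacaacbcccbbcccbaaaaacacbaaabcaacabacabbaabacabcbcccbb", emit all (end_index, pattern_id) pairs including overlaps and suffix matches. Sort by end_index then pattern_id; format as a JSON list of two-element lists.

Construct AC machine:
Trie (insert patterns):
  0='ε' goto a→18 b→5 c→1
  1='c' goto a→2 b→14 c→11
  2='ca' goto c→3
  3='cac' goto b→4
  4='cacb' goto ·  ←P0
  5='b' goto c→6
  6='bc' goto a→24 c→7
  7='bcc' goto c→8
  8='bccc' goto b→9
  9='bcccb' goto b→10
  10='bcccbb' goto ·  ←P1
  11='cc' goto c→12
  12='ccc' goto c→13  ←P7
  13='cccc' goto ·  ←P2
  14='cb' goto a→15
  15='cba' goto a→16
  16='cbaa' goto a→17
  17='cbaaa' goto ·  ←P3
  18='a' goto a→27 b→19
  19='ab' goto a→20
  20='aba' goto c→21
  21='abac' goto a→22
  22='abaca' goto b→23
  23='abacab' goto ·  ←P4
  24='bca' goto a→25
  25='bcaa' goto c→26
  26='bcaac' goto ·  ←P5
  27='aa' goto ·  ←P6

Failure links (BFS by depth):
  n1('c'): parent n0 fail=0; on 'c' 0 → fail=0;  out ∅∪∅=∅
  n5('b'): parent n0 fail=0; on 'b' 0 → fail=0;  out ∅∪∅=∅
  n18('a'): parent n0 fail=0; on 'a' 0 → fail=0;  out ∅∪∅=∅
  n2('ca'): parent n1 fail=0; on 'a' 0 → fail=18;  out ∅∪∅=∅
  n6('bc'): parent n5 fail=0; on 'c' 0 → fail=1;  out ∅∪∅=∅
  n11('cc'): parent n1 fail=0; on 'c' 0 → fail=1;  out ∅∪∅=∅
  n14('cb'): parent n1 fail=0; on 'b' 0 → fail=5;  out ∅∪∅=∅
  n19('ab'): parent n18 fail=0; on 'b' 0 → fail=5;  out ∅∪∅=∅
  n27('aa'): parent n18 fail=0; on 'a' 0 → fail=18;  out {6}∪∅={6}
  n3('cac'): parent n2 fail=18; on 'c' 18→0 → fail=1;  out ∅∪∅=∅
  n7('bcc'): parent n6 fail=1; on 'c' 1 → fail=11;  out ∅∪∅=∅
  n12('ccc'): parent n11 fail=1; on 'c' 1 → fail=11;  out {7}∪∅={7}
  n15('cba'): parent n14 fail=5; on 'a' 5→0 → fail=18;  out ∅∪∅=∅
  n20('aba'): parent n19 fail=5; on 'a' 5→0 → fail=18;  out ∅∪∅=∅
  n24('bca'): parent n6 fail=1; on 'a' 1 → fail=2;  out ∅∪∅=∅
  n4('cacb'): parent n3 fail=1; on 'b' 1 → fail=14;  out {0}∪∅={0}
  n8('bccc'): parent n7 fail=11; on 'c' 11 → fail=12;  out ∅∪{7}={7}
  n13('cccc'): parent n12 fail=11; on 'c' 11 → fail=12;  out {2}∪{7}={2,7}
  n16('cbaa'): parent n15 fail=18; on 'a' 18 → fail=27;  out ∅∪{6}={6}
  n21('abac'): parent n20 fail=18; on 'c' 18→0 → fail=1;  out ∅∪∅=∅
  n25('bcaa'): parent n24 fail=2; on 'a' 2→18 → fail=27;  out ∅∪{6}={6}
  n9('bcccb'): parent n8 fail=12; on 'b' 12→11→1 → fail=14;  out ∅∪∅=∅
  n17('cbaaa'): parent n16 fail=27; on 'a' 27→18 → fail=27;  out {3}∪{6}={3,6}
  n22('abaca'): parent n21 fail=1; on 'a' 1 → fail=2;  out ∅∪∅=∅
  n26('bcaac'): parent n25 fail=27; on 'c' 27→18→0 → fail=1;  out {5}∪∅={5}
  n10('bcccbb'): parent n9 fail=14; on 'b' 14→5→0 → fail=5;  out {1}∪∅={1}
  n23('abacab'): parent n22 fail=2; on 'b' 2→18 → fail=19;  out {4}∪∅={4}

Scan:
[0] read 'c'  n0⇒n1
[1] read 'a'  n1⇒n2
[2] read 'a'  n2⇒n27 (fail-walked)  ** P6@[1:2]
[3] read 'c'  n27⇒n1 (fail-walked)
[4] read 'a'  n1⇒n2
[5] read 'a'  n2⇒n27 (fail-walked)  ** P6@[4:5]
[6] read 'c'  n27⇒n1 (fail-walked)
[7] read 'b'  n1⇒n14
[8] read 'c'  n14⇒n6 (fail-walked)
[9] read 'c'  n6⇒n7
[10] read 'c'  n7⇒n8  ** P7@[8:10]
[11] read 'b'  n8⇒n9
[12] read 'b'  n9⇒n10  ** P1@[7:12]
[13] read 'c'  n10⇒n6 (fail-walked)
[14] read 'c'  n6⇒n7
[15] read 'c'  n7⇒n8  ** P7@[13:15]
[16] read 'b'  n8⇒n9
[17] read 'a'  n9⇒n15 (fail-walked)
[18] read 'a'  n15⇒n16  ** P6@[17:18]
[19] read 'a'  n16⇒n17  ** P3@[15:19],P6@[18:19]
[20] read 'a'  n17⇒n27 (fail-walked)  ** P6@[19:20]
[21] read 'a'  n27⇒n27 (fail-walked)  ** P6@[20:21]
[22] read 'c'  n27⇒n1 (fail-walked)
[23] read 'a'  n1⇒n2
[24] read 'c'  n2⇒n3
[25] read 'b'  n3⇒n4  ** P0@[22:25]
[26] read 'a'  n4⇒n15 (fail-walked)
[27] read 'a'  n15⇒n16  ** P6@[26:27]
[28] read 'a'  n16⇒n17  ** P3@[24:28],P6@[27:28]
[29] read 'b'  n17⇒n19 (fail-walked)
[30] read 'c'  n19⇒n6 (fail-walked)
[31] read 'a'  n6⇒n24
[32] read 'a'  n24⇒n25  ** P6@[31:32]
[33] read 'c'  n25⇒n26  ** P5@[29:33]
[34] read 'a'  n26⇒n2 (fail-walked)
[35] read 'b'  n2⇒n19 (fail-walked)
[36] read 'a'  n19⇒n20
[37] read 'c'  n20⇒n21
[38] read 'a'  n21⇒n22
[39] read 'b'  n22⇒n23  ** P4@[34:39]
[40] read 'b'  n23⇒n5 (fail-walked)
[41] read 'a'  n5⇒n18 (fail-walked)
[42] read 'a'  n18⇒n27  ** P6@[41:42]
[43] read 'b'  n27⇒n19 (fail-walked)
[44] read 'a'  n19⇒n20
[45] read 'c'  n20⇒n21
[46] read 'a'  n21⇒n22
[47] read 'b'  n22⇒n23  ** P4@[42:47]
[48] read 'c'  n23⇒n6 (fail-walked)
[49] read 'b'  n6⇒n14 (fail-walked)
[50] read 'c'  n14⇒n6 (fail-walked)
[51] read 'c'  n6⇒n7
[52] read 'c'  n7⇒n8  ** P7@[50:52]
[53] read 'b'  n8⇒n9
[54] read 'b'  n9⇒n10  ** P1@[49:54]

Matches: [[2,6],[5,6],[10,7],[12,1],[15,7],[18,6],[19,3],[19,6],[20,6],[21,6],[25,0],[27,6],[28,3],[28,6],[32,6],[33,5],[39,4],[42,6],[47,4],[52,7],[54,1]]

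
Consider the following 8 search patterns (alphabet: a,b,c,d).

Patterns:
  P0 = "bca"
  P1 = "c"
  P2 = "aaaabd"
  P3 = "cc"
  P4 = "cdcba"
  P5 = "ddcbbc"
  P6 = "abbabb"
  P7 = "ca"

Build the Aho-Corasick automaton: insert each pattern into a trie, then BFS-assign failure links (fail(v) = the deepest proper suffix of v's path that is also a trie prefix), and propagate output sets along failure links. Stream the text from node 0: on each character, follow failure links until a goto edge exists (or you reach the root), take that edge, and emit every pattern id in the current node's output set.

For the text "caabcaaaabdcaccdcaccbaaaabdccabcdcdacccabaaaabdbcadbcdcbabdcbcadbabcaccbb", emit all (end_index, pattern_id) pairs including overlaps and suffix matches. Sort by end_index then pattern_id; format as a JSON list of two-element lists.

Build:
Trie nodes:
  0='ε' goto a→5 b→1 c→4 d→16
  1='b' goto c→2
  2='bc' goto a→3
  3='bca' goto ·  [P0 ends]
  4='c' goto a→27 c→11 d→12  [P1 ends]
  5='a' goto a→6 b→22
  6='aa' goto a→7
  7='aaa' goto a→8
  8='aaaa' goto b→9
  9='aaaab' goto d→10
  10='aaaabd' goto ·  [P2 ends]
  11='cc' goto ·  [P3 ends]
  12='cd' goto c→13
  13='cdc' goto b→14
  14='cdcb' goto a→15
  15='cdcba' goto ·  [P4 ends]
  16='d' goto d→17
  17='dd' goto c→18
  18='ddc' goto b→19
  19='ddcb' goto b→20
  20='ddcbb' goto c→21
  21='ddcbbc' goto ·  [P5 ends]
  22='ab' goto b→23
  23='abb' goto a→24
  24='abba' goto b→25
  25='abbab' goto b→26
  26='abbabb' goto ·  [P6 ends]
  27='ca' goto ·  [P7 ends]

Failure links (BFS by depth):
  n1('b'): parent n0 fail=0; on 'b' 0 → fail=0;  out ∅∪∅=∅
  n4('c'): parent n0 fail=0; on 'c' 0 → fail=0;  out {1}∪∅={1}
  n5('a'): parent n0 fail=0; on 'a' 0 → fail=0;  out ∅∪∅=∅
  n16('d'): parent n0 fail=0; on 'd' 0 → fail=0;  out ∅∪∅=∅
  n2('bc'): parent n1 fail=0; on 'c' 0 → fail=4;  out ∅∪{1}={1}
  n6('aa'): parent n5 fail=0; on 'a' 0 → fail=5;  out ∅∪∅=∅
  n11('cc'): parent n4 fail=0; on 'c' 0 → fail=4;  out {3}∪{1}={1,3}
  n12('cd'): parent n4 fail=0; on 'd' 0 → fail=16;  out ∅∪∅=∅
  n17('dd'): parent n16 fail=0; on 'd' 0 → fail=16;  out ∅∪∅=∅
  n22('ab'): parent n5 fail=0; on 'b' 0 → fail=1;  out ∅∪∅=∅
  n27('ca'): parent n4 fail=0; on 'a' 0 → fail=5;  out {7}∪∅={7}
  n3('bca'): parent n2 fail=4; on 'a' 4 → fail=27;  out {0}∪{7}={0,7}
  n7('aaa'): parent n6 fail=5; on 'a' 5 → fail=6;  out ∅∪∅=∅
  n13('cdc'): parent n12 fail=16; on 'c' 16→0 → fail=4;  out ∅∪{1}={1}
  n18('ddc'): parent n17 fail=16; on 'c' 16→0 → fail=4;  out ∅∪{1}={1}
  n23('abb'): parent n22 fail=1; on 'b' 1→0 → fail=1;  out ∅∪∅=∅
  n8('aaaa'): parent n7 fail=6; on 'a' 6 → fail=7;  out ∅∪∅=∅
  n14('cdcb'): parent n13 fail=4; on 'b' 4→0 → fail=1;  out ∅∪∅=∅
  n19('ddcb'): parent n18 fail=4; on 'b' 4→0 → fail=1;  out ∅∪∅=∅
  n24('abba'): parent n23 fail=1; on 'a' 1→0 → fail=5;  out ∅∪∅=∅
  n9('aaaab'): parent n8 fail=7; on 'b' 7→6→5 → fail=22;  out ∅∪∅=∅
  n15('cdcba'): parent n14 fail=1; on 'a' 1→0 → fail=5;  out {4}∪∅={4}
  n20('ddcbb'): parent n19 fail=1; on 'b' 1→0 → fail=1;  out ∅∪∅=∅
  n25('abbab'): parent n24 fail=5; on 'b' 5 → fail=22;  out ∅∪∅=∅
  n10('aaaabd'): parent n9 fail=22; on 'd' 22→1→0 → fail=16;  out {2}∪∅={2}
  n21('ddcbbc'): parent n20 fail=1; on 'c' 1 → fail=2;  out {5}∪{1}={1,5}
  n26('abbabb'): parent n25 fail=22; on 'b' 22 → fail=23;  out {6}∪∅={6}

Scan:
i=0 'c': node 0→4  emit P1@[0:0]
i=1 'a': node 4→27  emit P7@[0:1]
i=2 'a': node 27→6 (fail-walked)
i=3 'b': node 6→22 (fail-walked)
i=4 'c': node 22→2 (fail-walked)  emit P1@[4:4]
i=5 'a': node 2→3  emit P0@[3:5],P7@[4:5]
i=6 'a': node 3→6 (fail-walked)
i=7 'a': node 6→7
i=8 'a': node 7→8
i=9 'b': node 8→9
i=10 'd': node 9→10  emit P2@[5:10]
i=11 'c': node 10→4 (fail-walked)  emit P1@[11:11]
i=12 'a': node 4→27  emit P7@[11:12]
i=13 'c': node 27→4 (fail-walked)  emit P1@[13:13]
i=14 'c': node 4→11  emit P1@[14:14],P3@[13:14]
i=15 'd': node 11→12 (fail-walked)
i=16 'c': node 12→13  emit P1@[16:16]
i=17 'a': node 13→27 (fail-walked)  emit P7@[16:17]
i=18 'c': node 27→4 (fail-walked)  emit P1@[18:18]
i=19 'c': node 4→11  emit P1@[19:19],P3@[18:19]
i=20 'b': node 11→1 (fail-walked)
i=21 'a': node 1→5 (fail-walked)
i=22 'a': node 5→6
i=23 'a': node 6→7
i=24 'a': node 7→8
i=25 'b': node 8→9
i=26 'd': node 9→10  emit P2@[21:26]
i=27 'c': node 10→4 (fail-walked)  emit P1@[27:27]
i=28 'c': node 4→11  emit P1@[28:28],P3@[27:28]
i=29 'a': node 11→27 (fail-walked)  emit P7@[28:29]
i=30 'b': node 27→22 (fail-walked)
i=31 'c': node 22→2 (fail-walked)  emit P1@[31:31]
i=32 'd': node 2→12 (fail-walked)
i=33 'c': node 12→13  emit P1@[33:33]
i=34 'd': node 13→12 (fail-walked)
i=35 'a': node 12→5 (fail-walked)
i=36 'c': node 5→4 (fail-walked)  emit P1@[36:36]
i=37 'c': node 4→11  emit P1@[37:37],P3@[36:37]
i=38 'c': node 11→11 (fail-walked)  emit P1@[38:38],P3@[37:38]
i=39 'a': node 11→27 (fail-walked)  emit P7@[38:39]
i=40 'b': node 27→22 (fail-walked)
i=41 'a': node 22→5 (fail-walked)
i=42 'a': node 5→6
i=43 'a': node 6→7
i=44 'a': node 7→8
i=45 'b': node 8→9
i=46 'd': node 9→10  emit P2@[41:46]
i=47 'b': node 10→1 (fail-walked)
i=48 'c': node 1→2  emit P1@[48:48]
i=49 'a': node 2→3  emit P0@[47:49],P7@[48:49]
i=50 'd': node 3→16 (fail-walked)
i=51 'b': node 16→1 (fail-walked)
i=52 'c': node 1→2  emit P1@[52:52]
i=53 'd': node 2→12 (fail-walked)
i=54 'c': node 12→13  emit P1@[54:54]
i=55 'b': node 13→14
i=56 'a': node 14→15  emit P4@[52:56]
i=57 'b': node 15→22 (fail-walked)
i=58 'd': node 22→16 (fail-walked)
i=59 'c': node 16→4 (fail-walked)  emit P1@[59:59]
i=60 'b': node 4→1 (fail-walked)
i=61 'c': node 1→2  emit P1@[61:61]
i=62 'a': node 2→3  emit P0@[60:62],P7@[61:62]
i=63 'd': node 3→16 (fail-walked)
i=64 'b': node 16→1 (fail-walked)
i=65 'a': node 1→5 (fail-walked)
i=66 'b': node 5→22
i=67 'c': node 22→2 (fail-walked)  emit P1@[67:67]
i=68 'a': node 2→3  emit P0@[66:68],P7@[67:68]
i=69 'c': node 3→4 (fail-walked)  emit P1@[69:69]
i=70 'c': node 4→11  emit P1@[70:70],P3@[69:70]
i=71 'b': node 11→1 (fail-walked)
i=72 'b': node 1→1 (fail-walked)

Matches: [[0,1],[1,7],[4,1],[5,0],[5,7],[10,2],[11,1],[12,7],[13,1],[14,1],[14,3],[16,1],[17,7],[18,1],[19,1],[19,3],[26,2],[27,1],[28,1],[28,3],[29,7],[31,1],[33,1],[36,1],[37,1],[37,3],[38,1],[38,3],[39,7],[46,2],[48,1],[49,0],[49,7],[52,1],[54,1],[56,4],[59,1],[61,1],[62,0],[62,7],[67,1],[68,0],[68,7],[69,1],[70,1],[70,3]]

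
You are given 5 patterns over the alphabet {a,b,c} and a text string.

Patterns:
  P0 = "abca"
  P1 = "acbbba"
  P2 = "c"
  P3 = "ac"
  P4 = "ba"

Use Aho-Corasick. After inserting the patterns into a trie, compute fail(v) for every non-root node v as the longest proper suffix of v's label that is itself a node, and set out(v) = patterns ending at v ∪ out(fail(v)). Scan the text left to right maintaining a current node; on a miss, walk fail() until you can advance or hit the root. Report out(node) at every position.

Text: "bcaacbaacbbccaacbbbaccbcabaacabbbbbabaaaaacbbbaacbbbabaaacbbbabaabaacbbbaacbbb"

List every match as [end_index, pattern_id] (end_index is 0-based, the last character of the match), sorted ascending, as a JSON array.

Build:
Trie nodes:
  0='ε' goto a→1 b→11 c→10
  1='a' goto b→2 c→5
  2='ab' goto c→3
  3='abc' goto a→4
  4='abca' goto ·  ←P0
  5='ac' goto b→6  ←P3
  6='acb' goto b→7
  7='acbb' goto b→8
  8='acbbb' goto a→9
  9='acbbba' goto ·  ←P1
  10='c' goto ·  ←P2
  11='b' goto a→12
  12='ba' goto ·  ←P4

BFS fail/out derivation:
  fail(1) 'a': from fail(0)=0 chase 'a': 0 ⇒ 0;  out=∅∪out(0)=∅
  fail(10) 'c': from fail(0)=0 chase 'c': 0 ⇒ 0;  out={2}∪out(0)={2}
  fail(11) 'b': from fail(0)=0 chase 'b': 0 ⇒ 0;  out=∅∪out(0)=∅
  fail(2) 'ab': from fail(1)=0 chase 'b': 0 ⇒ 11;  out=∅∪out(11)=∅
  fail(5) 'ac': from fail(1)=0 chase 'c': 0 ⇒ 10;  out={3}∪out(10)={2,3}
  fail(12) 'ba': from fail(11)=0 chase 'a': 0 ⇒ 1;  out={4}∪out(1)={4}
  fail(3) 'abc': from fail(2)=11 chase 'c': 11→0 ⇒ 10;  out=∅∪out(10)={2}
  fail(6) 'acb': from fail(5)=10 chase 'b': 10→0 ⇒ 11;  out=∅∪out(11)=∅
  fail(4) 'abca': from fail(3)=10 chase 'a': 10→0 ⇒ 1;  out={0}∪out(1)={0}
  fail(7) 'acbb': from fail(6)=11 chase 'b': 11→0 ⇒ 11;  out=∅∪out(11)=∅
  fail(8) 'acbbb': from fail(7)=11 chase 'b': 11→0 ⇒ 11;  out=∅∪out(11)=∅
  fail(9) 'acbbba': from fail(8)=11 chase 'a': 11 ⇒ 12;  out={1}∪out(12)={1,4}

Run:
i=0 'b': node 0→11
i=1 'c': node 11→10 (fail-walked)  emit P2@[1:1]
i=2 'a': node 10→1 (fail-walked)
i=3 'a': node 1→1 (fail-walked)
i=4 'c': node 1→5  emit P2@[4:4],P3@[3:4]
i=5 'b': node 5→6
i=6 'a': node 6→12 (fail-walked)  emit P4@[5:6]
i=7 'a': node 12→1 (fail-walked)
i=8 'c': node 1→5  emit P2@[8:8],P3@[7:8]
i=9 'b': node 5→6
i=10 'b': node 6→7
i=11 'c': node 7→10 (fail-walked)  emit P2@[11:11]
i=12 'c': node 10→10 (fail-walked)  emit P2@[12:12]
i=13 'a': node 10→1 (fail-walked)
i=14 'a': node 1→1 (fail-walked)
i=15 'c': node 1→5  emit P2@[15:15],P3@[14:15]
i=16 'b': node 5→6
i=17 'b': node 6→7
i=18 'b': node 7→8
i=19 'a': node 8→9  emit P1@[14:19],P4@[18:19]
i=20 'c': node 9→5 (fail-walked)  emit P2@[20:20],P3@[19:20]
i=21 'c': node 5→10 (fail-walked)  emit P2@[21:21]
i=22 'b': node 10→11 (fail-walked)
i=23 'c': node 11→10 (fail-walked)  emit P2@[23:23]
i=24 'a': node 10→1 (fail-walked)
i=25 'b': node 1→2
i=26 'a': node 2→12 (fail-walked)  emit P4@[25:26]
i=27 'a': node 12→1 (fail-walked)
i=28 'c': node 1→5  emit P2@[28:28],P3@[27:28]
i=29 'a': node 5→1 (fail-walked)
i=30 'b': node 1→2
i=31 'b': node 2→11 (fail-walked)
i=32 'b': node 11→11 (fail-walked)
i=33 'b': node 11→11 (fail-walked)
i=34 'b': node 11→11 (fail-walked)
i=35 'a': node 11→12  emit P4@[34:35]
i=36 'b': node 12→2 (fail-walked)
i=37 'a': node 2→12 (fail-walked)  emit P4@[36:37]
i=38 'a': node 12→1 (fail-walked)
i=39 'a': node 1→1 (fail-walked)
i=40 'a': node 1→1 (fail-walked)
i=41 'a': node 1→1 (fail-walked)
i=42 'c': node 1→5  emit P2@[42:42],P3@[41:42]
i=43 'b': node 5→6
i=44 'b': node 6→7
i=45 'b': node 7→8
i=46 'a': node 8→9  emit P1@[41:46],P4@[45:46]
i=47 'a': node 9→1 (fail-walked)
i=48 'c': node 1→5  emit P2@[48:48],P3@[47:48]
i=49 'b': node 5→6
i=50 'b': node 6→7
i=51 'b': node 7→8
i=52 'a': node 8→9  emit P1@[47:52],P4@[51:52]
i=53 'b': node 9→2 (fail-walked)
i=54 'a': node 2→12 (fail-walked)  emit P4@[53:54]
i=55 'a': node 12→1 (fail-walked)
i=56 'a': node 1→1 (fail-walked)
i=57 'c': node 1→5  emit P2@[57:57],P3@[56:57]
i=58 'b': node 5→6
i=59 'b': node 6→7
i=60 'b': node 7→8
i=61 'a': node 8→9  emit P1@[56:61],P4@[60:61]
i=62 'b': node 9→2 (fail-walked)
i=63 'a': node 2→12 (fail-walked)  emit P4@[62:63]
i=64 'a': node 12→1 (fail-walked)
i=65 'b': node 1→2
i=66 'a': node 2→12 (fail-walked)  emit P4@[65:66]
i=67 'a': node 12→1 (fail-walked)
i=68 'c': node 1→5  emit P2@[68:68],P3@[67:68]
i=69 'b': node 5→6
i=70 'b': node 6→7
i=71 'b': node 7→8
i=72 'a': node 8→9  emit P1@[67:72],P4@[71:72]
i=73 'a': node 9→1 (fail-walked)
i=74 'c': node 1→5  emit P2@[74:74],P3@[73:74]
i=75 'b': node 5→6
i=76 'b': node 6→7
i=77 'b': node 7→8

All matches (sorted): [[1,2],[4,2],[4,3],[6,4],[8,2],[8,3],[11,2],[12,2],[15,2],[15,3],[19,1],[19,4],[20,2],[20,3],[21,2],[23,2],[26,4],[28,2],[28,3],[35,4],[37,4],[42,2],[42,3],[46,1],[46,4],[48,2],[48,3],[52,1],[52,4],[54,4],[57,2],[57,3],[61,1],[61,4],[63,4],[66,4],[68,2],[68,3],[72,1],[72,4],[74,2],[74,3]]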